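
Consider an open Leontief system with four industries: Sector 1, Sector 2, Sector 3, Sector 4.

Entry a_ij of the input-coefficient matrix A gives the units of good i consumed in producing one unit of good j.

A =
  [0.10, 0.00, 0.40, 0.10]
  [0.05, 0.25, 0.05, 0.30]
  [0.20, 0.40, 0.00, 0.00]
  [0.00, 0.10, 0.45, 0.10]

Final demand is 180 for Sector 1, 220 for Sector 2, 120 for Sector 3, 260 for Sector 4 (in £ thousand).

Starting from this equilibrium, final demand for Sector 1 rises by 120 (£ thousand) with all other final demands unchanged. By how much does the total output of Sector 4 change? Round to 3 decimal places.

I − A =
  [   0.90     0.00    -0.40    -0.10]
  [  -0.05     0.75    -0.05    -0.30]
  [  -0.20    -0.40     1.00     0.00]
  [   0.00    -0.10    -0.45     0.90]
Compute the cofactors C_ij = (−1)^(i+j)·(3×3 minor ij) of I−A; the adjugate is their transpose:
adj(I−A) = Cᵀ =
  [ 0.57300   0.17200   0.29225   0.12100]
  [ 0.08100   0.72900   0.18225   0.25200]
  [ 0.14700   0.32600   0.58000   0.12500]
  [ 0.08250   0.24400   0.31025   0.58900]
det(I−A) = Σ_j (I−A)_1j·C_1j = (0.90)(0.57300) + (0.00)(0.08100) + (-0.40)(0.14700) + (-0.10)(0.08250) = 0.44865
(I − A)⁻¹ = adj(I−A) / det(I−A) ≈
  [   1.2772     0.3834     0.6514     0.2697]
  [   0.1805     1.6249     0.4062     0.5617]
  [   0.3276     0.7266     1.2928     0.2786]
  [   0.1839     0.5439     0.6915     1.3128]
Δx = (I − A)⁻¹ Δd with Δd having +120 in the Sector 1 component and 0 elsewhere.
So Δx_4 = L_41 · (+120), where L_41 = adj(I−A)_41 / det(I−A) = 0.08250 / 0.44865.
Δx_4 = 0.08250 × (+120) / 0.44865 = 9.90 / 0.44865 ≈ 22.066.

Δx_4 = 22.066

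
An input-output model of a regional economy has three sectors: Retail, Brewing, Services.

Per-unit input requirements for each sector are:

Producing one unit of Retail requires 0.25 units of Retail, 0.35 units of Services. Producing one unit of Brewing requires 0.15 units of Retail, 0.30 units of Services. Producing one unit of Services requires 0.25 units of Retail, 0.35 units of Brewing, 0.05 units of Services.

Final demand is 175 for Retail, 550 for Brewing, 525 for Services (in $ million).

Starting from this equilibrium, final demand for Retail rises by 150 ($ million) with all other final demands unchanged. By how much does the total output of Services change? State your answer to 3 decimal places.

Δx_S = 99.455

I − A =
  [   0.75    -0.15    -0.25]
  [   0.00     1.00    -0.35]
  [  -0.35    -0.30     0.95]
Cofactors of I−A, C_ij = (−1)^(i+j)·(minor ij) (rows/columns in the sector order above):
  C_11 = (1.00)(0.95) − (-0.35)(-0.30) = 0.8450
  C_12 = −[(0.00)(0.95) − (-0.35)(-0.35)] = 0.1225
  C_13 = (0.00)(-0.30) − (1.00)(-0.35) = 0.3500
  C_21 = −[(-0.15)(0.95) − (-0.25)(-0.30)] = 0.2175
  C_22 = (0.75)(0.95) − (-0.25)(-0.35) = 0.6250
  C_23 = −[(0.75)(-0.30) − (-0.15)(-0.35)] = 0.2775
  C_31 = (-0.15)(-0.35) − (-0.25)(1.00) = 0.3025
  C_32 = −[(0.75)(-0.35) − (-0.25)(0.00)] = 0.2625
  C_33 = (0.75)(1.00) − (-0.15)(0.00) = 0.7500
det(I−A) = Σ_j (I−A)_1j·C_1j = (0.75)(0.8450) + (-0.15)(0.1225) + (-0.25)(0.3500) = 0.527875
adj(I−A) = Cᵀ =
  [ 0.8450   0.2175   0.3025]
  [ 0.1225   0.6250   0.2625]
  [ 0.3500   0.2775   0.7500]
(I − A)⁻¹ = adj(I−A) / det(I−A) ≈
  [   1.6008     0.4120     0.5731]
  [   0.2321     1.1840     0.4973]
  [   0.6630     0.5257     1.4208]
Δx = (I − A)⁻¹ Δd with Δd having +150 in the Retail component and 0 elsewhere.
So Δx_S = L_SR · (+150), where L_SR = adj(I−A)_SR / det(I−A) = 0.3500 / 0.527875.
Δx_S = 0.3500 × (+150) / 0.527875 = 52.50 / 0.527875 ≈ 99.455.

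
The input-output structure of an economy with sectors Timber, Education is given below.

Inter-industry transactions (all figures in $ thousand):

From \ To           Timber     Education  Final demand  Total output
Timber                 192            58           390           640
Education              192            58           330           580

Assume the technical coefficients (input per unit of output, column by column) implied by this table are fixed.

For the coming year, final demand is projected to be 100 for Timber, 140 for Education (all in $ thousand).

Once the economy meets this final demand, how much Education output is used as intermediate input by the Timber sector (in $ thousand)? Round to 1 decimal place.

z_ET = 52.0

Technical coefficients a_ij = z_ij / X_j:
  a_TT = 192/640 = 0.30, a_ET = 192/640 = 0.30
  a_TE = 58/580 = 0.10, a_EE = 58/580 = 0.10
I − A =
  [   0.70    -0.10]
  [  -0.30     0.90]
det(I−A) = (0.70)(0.90) − (-0.10)(-0.30) = 0.6000
adj(I−A) = [[0.90, 0.10], [0.30, 0.70]]
(I − A)⁻¹ = adj(I−A) / det(I−A) ≈
  [   1.5000     0.1667]
  [   0.5000     1.1667]
First solve x = (I − A)⁻¹ d = adj(I−A)·d / det(I−A); in particular x_T = (0.90·100 + 0.10·140) / 0.6000 = 104.00 / 0.6000 ≈ 173.333.
Intermediate flow from E to T: z_ET = a_ET · x_T = 0.30 × 104.00 / 0.6000 = 31.20 / 0.6000 = 52.0.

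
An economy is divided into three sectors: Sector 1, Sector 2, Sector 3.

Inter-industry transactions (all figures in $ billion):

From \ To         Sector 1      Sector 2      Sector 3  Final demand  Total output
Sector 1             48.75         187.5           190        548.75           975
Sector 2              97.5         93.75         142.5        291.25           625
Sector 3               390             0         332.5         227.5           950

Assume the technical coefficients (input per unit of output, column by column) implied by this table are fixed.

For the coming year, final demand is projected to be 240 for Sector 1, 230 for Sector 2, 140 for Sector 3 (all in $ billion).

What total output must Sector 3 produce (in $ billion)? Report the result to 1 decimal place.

Technical coefficients a_ij = z_ij / X_j:
  a_11 = 48.75/975 = 0.05, a_21 = 97.5/975 = 0.10, a_31 = 390/975 = 0.40
  a_12 = 187.5/625 = 0.30, a_22 = 93.75/625 = 0.15, a_32 = 0/625 = 0.00
  a_13 = 190/950 = 0.20, a_23 = 142.5/950 = 0.15, a_33 = 332.5/950 = 0.35
I − A =
  [   0.95    -0.30    -0.20]
  [  -0.10     0.85    -0.15]
  [  -0.40     0.00     0.65]
Cofactors of I−A, C_ij = (−1)^(i+j)·(minor ij) (rows/columns in the sector order above):
  C_11 = (0.85)(0.65) − (-0.15)(0.00) = 0.5525
  C_12 = −[(-0.10)(0.65) − (-0.15)(-0.40)] = 0.1250
  C_13 = (-0.10)(0.00) − (0.85)(-0.40) = 0.3400
  C_21 = −[(-0.30)(0.65) − (-0.20)(0.00)] = 0.1950
  C_22 = (0.95)(0.65) − (-0.20)(-0.40) = 0.5375
  C_23 = −[(0.95)(0.00) − (-0.30)(-0.40)] = 0.1200
  C_31 = (-0.30)(-0.15) − (-0.20)(0.85) = 0.2150
  C_32 = −[(0.95)(-0.15) − (-0.20)(-0.10)] = 0.1625
  C_33 = (0.95)(0.85) − (-0.30)(-0.10) = 0.7775
det(I−A) = Σ_j (I−A)_1j·C_1j = (0.95)(0.5525) + (-0.30)(0.1250) + (-0.20)(0.3400) = 0.419375
adj(I−A) = Cᵀ =
  [ 0.5525   0.1950   0.2150]
  [ 0.1250   0.5375   0.1625]
  [ 0.3400   0.1200   0.7775]
(I − A)⁻¹ = adj(I−A) / det(I−A) ≈
  [   1.3174     0.4650     0.5127]
  [   0.2981     1.2817     0.3875]
  [   0.8107     0.2861     1.8539]
x = (I − A)⁻¹ d = adj(I−A)·d / det(I−A), with det(I−A) = 0.419375:
  x_1 = (0.5525·240 + 0.1950·230 + 0.2150·140) / 0.419375 = 207.55 / 0.419375 ≈ 494.9
  x_2 = (0.1250·240 + 0.5375·230 + 0.1625·140) / 0.419375 = 176.375 / 0.419375 ≈ 420.6
  x_3 = (0.3400·240 + 0.1200·230 + 0.7775·140) / 0.419375 = 218.05 / 0.419375 ≈ 519.9

x_3 = 519.9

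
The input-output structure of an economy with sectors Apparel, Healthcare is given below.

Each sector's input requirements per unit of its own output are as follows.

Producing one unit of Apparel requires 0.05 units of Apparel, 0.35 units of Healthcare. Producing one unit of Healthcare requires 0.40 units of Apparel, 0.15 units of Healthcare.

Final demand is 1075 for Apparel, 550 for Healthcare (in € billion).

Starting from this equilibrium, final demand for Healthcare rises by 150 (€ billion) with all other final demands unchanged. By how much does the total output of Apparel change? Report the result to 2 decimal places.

I − A =
  [   0.95    -0.40]
  [  -0.35     0.85]
det(I−A) = (0.95)(0.85) − (-0.40)(-0.35) = 0.6675
adj(I−A) = [[0.85, 0.40], [0.35, 0.95]]
(I − A)⁻¹ = adj(I−A) / det(I−A) ≈
  [   1.2734     0.5993]
  [   0.5243     1.4232]
Δx = (I − A)⁻¹ Δd with Δd having +150 in the Healthcare component and 0 elsewhere.
So Δx_A = L_AH · (+150), where L_AH = adj(I−A)_AH / det(I−A) = 0.40 / 0.6675.
Δx_A = 0.40 × (+150) / 0.6675 = 60.00 / 0.6675 ≈ 89.89.

Δx_A = 89.89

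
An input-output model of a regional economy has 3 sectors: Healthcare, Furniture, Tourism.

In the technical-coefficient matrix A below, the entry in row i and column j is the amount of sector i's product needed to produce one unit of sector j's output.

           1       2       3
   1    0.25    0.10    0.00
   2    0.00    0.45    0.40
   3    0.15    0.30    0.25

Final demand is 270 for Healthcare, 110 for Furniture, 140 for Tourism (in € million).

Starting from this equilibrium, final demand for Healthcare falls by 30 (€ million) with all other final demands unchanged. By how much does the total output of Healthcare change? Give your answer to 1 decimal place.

I − A =
  [   0.75    -0.10     0.00]
  [   0.00     0.55    -0.40]
  [  -0.15    -0.30     0.75]
Cofactors of I−A, C_ij = (−1)^(i+j)·(minor ij) (rows/columns in the sector order above):
  C_11 = (0.55)(0.75) − (-0.40)(-0.30) = 0.2925
  C_12 = −[(0.00)(0.75) − (-0.40)(-0.15)] = 0.0600
  C_13 = (0.00)(-0.30) − (0.55)(-0.15) = 0.0825
  C_21 = −[(-0.10)(0.75) − (0.00)(-0.30)] = 0.0750
  C_22 = (0.75)(0.75) − (0.00)(-0.15) = 0.5625
  C_23 = −[(0.75)(-0.30) − (-0.10)(-0.15)] = 0.2400
  C_31 = (-0.10)(-0.40) − (0.00)(0.55) = 0.0400
  C_32 = −[(0.75)(-0.40) − (0.00)(0.00)] = 0.3000
  C_33 = (0.75)(0.55) − (-0.10)(0.00) = 0.4125
det(I−A) = Σ_j (I−A)_1j·C_1j = (0.75)(0.2925) + (-0.10)(0.0600) + (0.00)(0.0825) = 0.213375
adj(I−A) = Cᵀ =
  [ 0.2925   0.0750   0.0400]
  [ 0.0600   0.5625   0.3000]
  [ 0.0825   0.2400   0.4125]
(I − A)⁻¹ = adj(I−A) / det(I−A) ≈
  [   1.3708     0.3515     0.1875]
  [   0.2812     2.6362     1.4060]
  [   0.3866     1.1248     1.9332]
Δx = (I − A)⁻¹ Δd with Δd having -30 in the Healthcare component and 0 elsewhere.
So Δx_1 = L_11 · (-30), where L_11 = adj(I−A)_11 / det(I−A) = 0.2925 / 0.213375.
Δx_1 = 0.2925 × (-30) / 0.213375 = -8.775 / 0.213375 ≈ -41.1.

Δx_1 = -41.1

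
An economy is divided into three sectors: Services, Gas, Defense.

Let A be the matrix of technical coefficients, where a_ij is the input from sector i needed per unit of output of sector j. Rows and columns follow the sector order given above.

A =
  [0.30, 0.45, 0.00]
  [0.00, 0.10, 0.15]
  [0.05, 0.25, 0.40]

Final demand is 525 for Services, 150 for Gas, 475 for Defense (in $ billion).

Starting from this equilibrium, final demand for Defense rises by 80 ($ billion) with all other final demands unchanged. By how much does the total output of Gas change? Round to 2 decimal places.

Δx_G = 24.11

I − A =
  [   0.70    -0.45     0.00]
  [   0.00     0.90    -0.15]
  [  -0.05    -0.25     0.60]
Cofactors of I−A, C_ij = (−1)^(i+j)·(minor ij) (rows/columns in the sector order above):
  C_11 = (0.90)(0.60) − (-0.15)(-0.25) = 0.5025
  C_12 = −[(0.00)(0.60) − (-0.15)(-0.05)] = 0.0075
  C_13 = (0.00)(-0.25) − (0.90)(-0.05) = 0.0450
  C_21 = −[(-0.45)(0.60) − (0.00)(-0.25)] = 0.2700
  C_22 = (0.70)(0.60) − (0.00)(-0.05) = 0.4200
  C_23 = −[(0.70)(-0.25) − (-0.45)(-0.05)] = 0.1975
  C_31 = (-0.45)(-0.15) − (0.00)(0.90) = 0.0675
  C_32 = −[(0.70)(-0.15) − (0.00)(0.00)] = 0.1050
  C_33 = (0.70)(0.90) − (-0.45)(0.00) = 0.6300
det(I−A) = Σ_j (I−A)_1j·C_1j = (0.70)(0.5025) + (-0.45)(0.0075) + (0.00)(0.0450) = 0.348375
adj(I−A) = Cᵀ =
  [ 0.5025   0.2700   0.0675]
  [ 0.0075   0.4200   0.1050]
  [ 0.0450   0.1975   0.6300]
(I − A)⁻¹ = adj(I−A) / det(I−A) ≈
  [   1.4424     0.7750     0.1938]
  [   0.0215     1.2056     0.3014]
  [   0.1292     0.5669     1.8084]
Δx = (I − A)⁻¹ Δd with Δd having +80 in the Defense component and 0 elsewhere.
So Δx_G = L_GD · (+80), where L_GD = adj(I−A)_GD / det(I−A) = 0.1050 / 0.348375.
Δx_G = 0.1050 × (+80) / 0.348375 = 8.40 / 0.348375 ≈ 24.11.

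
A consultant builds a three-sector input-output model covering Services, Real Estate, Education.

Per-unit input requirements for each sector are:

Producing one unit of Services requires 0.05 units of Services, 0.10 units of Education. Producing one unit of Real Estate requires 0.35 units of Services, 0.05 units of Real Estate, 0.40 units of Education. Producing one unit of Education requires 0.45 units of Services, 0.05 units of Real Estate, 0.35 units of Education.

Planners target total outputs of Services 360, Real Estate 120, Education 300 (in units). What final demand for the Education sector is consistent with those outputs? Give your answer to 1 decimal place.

I − A =
  [   0.95    -0.35    -0.45]
  [   0.00     0.95    -0.05]
  [  -0.10    -0.40     0.65]
d = (I − A) x:
  d_1 = (+0.95)·360 + (-0.35)·120 + (-0.45)·300 = 165.0
  d_2 = (+0.00)·360 + (+0.95)·120 + (-0.05)·300 = 99.0
  d_3 = (-0.10)·360 + (-0.40)·120 + (+0.65)·300 = 111.0

d_3 = 111.0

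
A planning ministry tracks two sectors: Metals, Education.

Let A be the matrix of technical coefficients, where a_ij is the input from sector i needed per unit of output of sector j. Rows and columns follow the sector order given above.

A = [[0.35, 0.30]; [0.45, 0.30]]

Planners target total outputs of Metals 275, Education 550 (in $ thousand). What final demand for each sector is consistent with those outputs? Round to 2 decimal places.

I − A =
  [   0.65    -0.30]
  [  -0.45     0.70]
d = (I − A) x:
  d_M = (+0.65)·275 + (-0.30)·550 = 13.75
  d_E = (-0.45)·275 + (+0.70)·550 = 261.25

d_M = 13.75, d_E = 261.25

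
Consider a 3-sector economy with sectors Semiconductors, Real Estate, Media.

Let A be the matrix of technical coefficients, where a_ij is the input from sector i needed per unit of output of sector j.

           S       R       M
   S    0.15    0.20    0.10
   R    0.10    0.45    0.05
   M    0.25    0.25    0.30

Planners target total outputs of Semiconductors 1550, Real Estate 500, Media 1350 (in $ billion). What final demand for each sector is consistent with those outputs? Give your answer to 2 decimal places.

d_S = 1082.50, d_R = 52.50, d_M = 432.50

I − A =
  [   0.85    -0.20    -0.10]
  [  -0.10     0.55    -0.05]
  [  -0.25    -0.25     0.70]
d = (I − A) x:
  d_S = (+0.85)·1550 + (-0.20)·500 + (-0.10)·1350 = 1082.50
  d_R = (-0.10)·1550 + (+0.55)·500 + (-0.05)·1350 = 52.50
  d_M = (-0.25)·1550 + (-0.25)·500 + (+0.70)·1350 = 432.50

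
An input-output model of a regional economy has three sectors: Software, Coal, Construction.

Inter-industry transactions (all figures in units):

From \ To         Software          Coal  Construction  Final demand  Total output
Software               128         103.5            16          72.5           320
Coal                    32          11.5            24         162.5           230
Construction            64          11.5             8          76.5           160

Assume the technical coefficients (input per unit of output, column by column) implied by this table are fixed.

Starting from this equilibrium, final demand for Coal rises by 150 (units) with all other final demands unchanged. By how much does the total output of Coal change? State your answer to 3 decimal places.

Technical coefficients a_ij = z_ij / X_j:
  a_11 = 128/320 = 0.40, a_21 = 32/320 = 0.10, a_31 = 64/320 = 0.20
  a_12 = 103.5/230 = 0.45, a_22 = 11.5/230 = 0.05, a_32 = 11.5/230 = 0.05
  a_13 = 16/160 = 0.10, a_23 = 24/160 = 0.15, a_33 = 8/160 = 0.05
I − A =
  [   0.60    -0.45    -0.10]
  [  -0.10     0.95    -0.15]
  [  -0.20    -0.05     0.95]
Cofactors of I−A, C_ij = (−1)^(i+j)·(minor ij) (rows/columns in the sector order above):
  C_11 = (0.95)(0.95) − (-0.15)(-0.05) = 0.8950
  C_12 = −[(-0.10)(0.95) − (-0.15)(-0.20)] = 0.1250
  C_13 = (-0.10)(-0.05) − (0.95)(-0.20) = 0.1950
  C_21 = −[(-0.45)(0.95) − (-0.10)(-0.05)] = 0.4325
  C_22 = (0.60)(0.95) − (-0.10)(-0.20) = 0.5500
  C_23 = −[(0.60)(-0.05) − (-0.45)(-0.20)] = 0.1200
  C_31 = (-0.45)(-0.15) − (-0.10)(0.95) = 0.1625
  C_32 = −[(0.60)(-0.15) − (-0.10)(-0.10)] = 0.1000
  C_33 = (0.60)(0.95) − (-0.45)(-0.10) = 0.5250
det(I−A) = Σ_j (I−A)_1j·C_1j = (0.60)(0.8950) + (-0.45)(0.1250) + (-0.10)(0.1950) = 0.46125
adj(I−A) = Cᵀ =
  [ 0.8950   0.4325   0.1625]
  [ 0.1250   0.5500   0.1000]
  [ 0.1950   0.1200   0.5250]
(I − A)⁻¹ = adj(I−A) / det(I−A) ≈
  [   1.9404     0.9377     0.3523]
  [   0.2710     1.1924     0.2168]
  [   0.4228     0.2602     1.1382]
Δx = (I − A)⁻¹ Δd with Δd having +150 in the Coal component and 0 elsewhere.
So Δx_2 = L_22 · (+150), where L_22 = adj(I−A)_22 / det(I−A) = 0.5500 / 0.46125.
Δx_2 = 0.5500 × (+150) / 0.46125 = 82.50 / 0.46125 ≈ 178.862.

Δx_2 = 178.862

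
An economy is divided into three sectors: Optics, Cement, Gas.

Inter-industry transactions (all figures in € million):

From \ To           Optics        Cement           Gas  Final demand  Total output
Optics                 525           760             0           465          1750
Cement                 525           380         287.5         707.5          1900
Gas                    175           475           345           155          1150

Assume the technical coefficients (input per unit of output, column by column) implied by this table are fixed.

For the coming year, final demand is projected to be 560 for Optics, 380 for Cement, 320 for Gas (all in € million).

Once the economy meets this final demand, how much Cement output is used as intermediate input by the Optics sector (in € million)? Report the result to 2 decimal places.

Technical coefficients a_ij = z_ij / X_j:
  a_OO = 525/1750 = 0.30, a_CO = 525/1750 = 0.30, a_GO = 175/1750 = 0.10
  a_OC = 760/1900 = 0.40, a_CC = 380/1900 = 0.20, a_GC = 475/1900 = 0.25
  a_OG = 0/1150 = 0.00, a_CG = 287.5/1150 = 0.25, a_GG = 345/1150 = 0.30
I − A =
  [   0.70    -0.40     0.00]
  [  -0.30     0.80    -0.25]
  [  -0.10    -0.25     0.70]
Cofactors of I−A, C_ij = (−1)^(i+j)·(minor ij) (rows/columns in the sector order above):
  C_11 = (0.80)(0.70) − (-0.25)(-0.25) = 0.4975
  C_12 = −[(-0.30)(0.70) − (-0.25)(-0.10)] = 0.2350
  C_13 = (-0.30)(-0.25) − (0.80)(-0.10) = 0.1550
  C_21 = −[(-0.40)(0.70) − (0.00)(-0.25)] = 0.2800
  C_22 = (0.70)(0.70) − (0.00)(-0.10) = 0.4900
  C_23 = −[(0.70)(-0.25) − (-0.40)(-0.10)] = 0.2150
  C_31 = (-0.40)(-0.25) − (0.00)(0.80) = 0.1000
  C_32 = −[(0.70)(-0.25) − (0.00)(-0.30)] = 0.1750
  C_33 = (0.70)(0.80) − (-0.40)(-0.30) = 0.4400
det(I−A) = Σ_j (I−A)_1j·C_1j = (0.70)(0.4975) + (-0.40)(0.2350) + (0.00)(0.1550) = 0.25425
adj(I−A) = Cᵀ =
  [ 0.4975   0.2800   0.1000]
  [ 0.2350   0.4900   0.1750]
  [ 0.1550   0.2150   0.4400]
(I − A)⁻¹ = adj(I−A) / det(I−A) ≈
  [   1.9567     1.1013     0.3933]
  [   0.9243     1.9272     0.6883]
  [   0.6096     0.8456     1.7306]
First solve x = (I − A)⁻¹ d = adj(I−A)·d / det(I−A); in particular x_O = (0.4975·560 + 0.2800·380 + 0.1000·320) / 0.25425 = 417.00 / 0.25425 ≈ 1640.1180.
Intermediate flow from C to O: z_CO = a_CO · x_O = 0.30 × 417.00 / 0.25425 = 125.10 / 0.25425 ≈ 492.04.

z_CO = 492.04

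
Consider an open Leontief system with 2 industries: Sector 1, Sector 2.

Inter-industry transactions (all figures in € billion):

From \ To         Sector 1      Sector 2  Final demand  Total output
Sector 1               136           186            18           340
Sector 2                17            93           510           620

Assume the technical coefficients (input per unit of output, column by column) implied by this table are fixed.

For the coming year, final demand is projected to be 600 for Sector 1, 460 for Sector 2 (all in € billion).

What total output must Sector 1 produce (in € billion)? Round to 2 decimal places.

x_1 = 1309.09

Technical coefficients a_ij = z_ij / X_j:
  a_11 = 136/340 = 0.40, a_21 = 17/340 = 0.05
  a_12 = 186/620 = 0.30, a_22 = 93/620 = 0.15
I − A =
  [   0.60    -0.30]
  [  -0.05     0.85]
det(I−A) = (0.60)(0.85) − (-0.30)(-0.05) = 0.4950
adj(I−A) = [[0.85, 0.30], [0.05, 0.60]]
(I − A)⁻¹ = adj(I−A) / det(I−A) ≈
  [   1.7172     0.6061]
  [   0.1010     1.2121]
x = (I − A)⁻¹ d = adj(I−A)·d / det(I−A), with det(I−A) = 0.4950:
  x_1 = (0.85·600 + 0.30·460) / 0.4950 = 648.00 / 0.4950 ≈ 1309.09
  x_2 = (0.05·600 + 0.60·460) / 0.4950 = 306.00 / 0.4950 ≈ 618.18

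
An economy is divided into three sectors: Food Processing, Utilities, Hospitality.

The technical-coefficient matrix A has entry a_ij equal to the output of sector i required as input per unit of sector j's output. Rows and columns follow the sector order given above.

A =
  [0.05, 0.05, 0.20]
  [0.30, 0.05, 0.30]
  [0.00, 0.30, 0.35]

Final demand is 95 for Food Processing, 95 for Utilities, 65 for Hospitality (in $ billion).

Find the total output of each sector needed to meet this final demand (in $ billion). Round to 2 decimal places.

I − A =
  [   0.95    -0.05    -0.20]
  [  -0.30     0.95    -0.30]
  [   0.00    -0.30     0.65]
Cofactors of I−A, C_ij = (−1)^(i+j)·(minor ij) (rows/columns in the sector order above):
  C_11 = (0.95)(0.65) − (-0.30)(-0.30) = 0.5275
  C_12 = −[(-0.30)(0.65) − (-0.30)(0.00)] = 0.1950
  C_13 = (-0.30)(-0.30) − (0.95)(0.00) = 0.0900
  C_21 = −[(-0.05)(0.65) − (-0.20)(-0.30)] = 0.0925
  C_22 = (0.95)(0.65) − (-0.20)(0.00) = 0.6175
  C_23 = −[(0.95)(-0.30) − (-0.05)(0.00)] = 0.2850
  C_31 = (-0.05)(-0.30) − (-0.20)(0.95) = 0.2050
  C_32 = −[(0.95)(-0.30) − (-0.20)(-0.30)] = 0.3450
  C_33 = (0.95)(0.95) − (-0.05)(-0.30) = 0.8875
det(I−A) = Σ_j (I−A)_1j·C_1j = (0.95)(0.5275) + (-0.05)(0.1950) + (-0.20)(0.0900) = 0.473375
adj(I−A) = Cᵀ =
  [ 0.5275   0.0925   0.2050]
  [ 0.1950   0.6175   0.3450]
  [ 0.0900   0.2850   0.8875]
(I − A)⁻¹ = adj(I−A) / det(I−A) ≈
  [   1.1143     0.1954     0.4331]
  [   0.4119     1.3045     0.7288]
  [   0.1901     0.6021     1.8748]
x = (I − A)⁻¹ d = adj(I−A)·d / det(I−A), with det(I−A) = 0.473375:
  x_F = (0.5275·95 + 0.0925·95 + 0.2050·65) / 0.473375 = 72.225 / 0.473375 ≈ 152.57
  x_U = (0.1950·95 + 0.6175·95 + 0.3450·65) / 0.473375 = 99.6125 / 0.473375 ≈ 210.43
  x_H = (0.0900·95 + 0.2850·95 + 0.8875·65) / 0.473375 = 93.3125 / 0.473375 ≈ 197.12

x_F = 152.57, x_U = 210.43, x_H = 197.12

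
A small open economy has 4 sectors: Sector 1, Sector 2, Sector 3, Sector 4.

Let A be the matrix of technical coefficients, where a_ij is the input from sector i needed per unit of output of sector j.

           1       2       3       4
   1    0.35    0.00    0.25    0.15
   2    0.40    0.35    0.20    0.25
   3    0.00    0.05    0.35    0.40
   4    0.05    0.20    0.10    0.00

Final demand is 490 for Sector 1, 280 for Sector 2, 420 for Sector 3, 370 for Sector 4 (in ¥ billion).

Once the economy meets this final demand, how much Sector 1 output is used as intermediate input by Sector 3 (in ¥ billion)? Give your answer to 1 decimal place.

I − A =
  [   0.65     0.00    -0.25    -0.15]
  [  -0.40     0.65    -0.20    -0.25]
  [   0.00    -0.05     0.65    -0.40]
  [  -0.05    -0.20    -0.10     1.00]
Compute the cofactors C_ij = (−1)^(i+j)·(3×3 minor ij) of I−A; the adjugate is their transpose:
adj(I−A) = Cᵀ =
  [ 0.336750   0.052750   0.165750   0.130000]
  [ 0.256125   0.386625   0.253875   0.236625]
  [ 0.065625   0.084125   0.373125   0.180125]
  [ 0.074625   0.088375   0.096375   0.263125]
det(I−A) = Σ_j (I−A)_1j·C_1j = (0.65)(0.336750) + (0.00)(0.256125) + (-0.25)(0.065625) + (-0.15)(0.074625) = 0.1912875
(I − A)⁻¹ = adj(I−A) / det(I−A) ≈
  [   1.7604     0.2758     0.8665     0.6796]
  [   1.3390     2.0212     1.3272     1.2370]
  [   0.3431     0.4398     1.9506     0.9416]
  [   0.3901     0.4620     0.5038     1.3755]
First solve x = (I − A)⁻¹ d = adj(I−A)·d / det(I−A); in particular x_3 = (0.065625·490 + 0.084125·280 + 0.373125·420 + 0.180125·370) / 0.1912875 = 279.07 / 0.1912875 ≈ 1458.903.
Intermediate flow from 1 to 3: z_13 = a_13 · x_3 = 0.25 × 279.07 / 0.1912875 = 69.7675 / 0.1912875 ≈ 364.7.

z_13 = 364.7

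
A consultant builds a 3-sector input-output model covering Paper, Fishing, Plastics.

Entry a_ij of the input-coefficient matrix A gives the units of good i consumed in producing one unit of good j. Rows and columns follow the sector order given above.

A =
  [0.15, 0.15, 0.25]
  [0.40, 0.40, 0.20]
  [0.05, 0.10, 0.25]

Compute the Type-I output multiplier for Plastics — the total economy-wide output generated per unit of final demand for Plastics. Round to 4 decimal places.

I − A =
  [   0.85    -0.15    -0.25]
  [  -0.40     0.60    -0.20]
  [  -0.05    -0.10     0.75]
Cofactors of I−A, C_ij = (−1)^(i+j)·(minor ij) (rows/columns in the sector order above):
  C_11 = (0.60)(0.75) − (-0.20)(-0.10) = 0.4300
  C_12 = −[(-0.40)(0.75) − (-0.20)(-0.05)] = 0.3100
  C_13 = (-0.40)(-0.10) − (0.60)(-0.05) = 0.0700
  C_21 = −[(-0.15)(0.75) − (-0.25)(-0.10)] = 0.1375
  C_22 = (0.85)(0.75) − (-0.25)(-0.05) = 0.6250
  C_23 = −[(0.85)(-0.10) − (-0.15)(-0.05)] = 0.0925
  C_31 = (-0.15)(-0.20) − (-0.25)(0.60) = 0.1800
  C_32 = −[(0.85)(-0.20) − (-0.25)(-0.40)] = 0.2700
  C_33 = (0.85)(0.60) − (-0.15)(-0.40) = 0.4500
det(I−A) = Σ_j (I−A)_1j·C_1j = (0.85)(0.4300) + (-0.15)(0.3100) + (-0.25)(0.0700) = 0.3015
adj(I−A) = Cᵀ =
  [ 0.4300   0.1375   0.1800]
  [ 0.3100   0.6250   0.2700]
  [ 0.0700   0.0925   0.4500]
(I − A)⁻¹ = adj(I−A) / det(I−A) ≈
  [   1.42620     0.45605     0.59701]
  [   1.02819     2.07297     0.89552]
  [   0.23217     0.30680     1.49254]
The output multiplier for sector j is the column-j sum of the Leontief inverse (I − A)⁻¹ = adj(I−A) / det(I−A).
Column 3 of adj(I−A): (0.1800, 0.2700, 0.4500); det(I−A) = 0.3015.
m_3 = (0.1800 + 0.2700 + 0.4500) / 0.3015 = 0.90 / 0.3015 ≈ 2.9851.

m_3 = 2.9851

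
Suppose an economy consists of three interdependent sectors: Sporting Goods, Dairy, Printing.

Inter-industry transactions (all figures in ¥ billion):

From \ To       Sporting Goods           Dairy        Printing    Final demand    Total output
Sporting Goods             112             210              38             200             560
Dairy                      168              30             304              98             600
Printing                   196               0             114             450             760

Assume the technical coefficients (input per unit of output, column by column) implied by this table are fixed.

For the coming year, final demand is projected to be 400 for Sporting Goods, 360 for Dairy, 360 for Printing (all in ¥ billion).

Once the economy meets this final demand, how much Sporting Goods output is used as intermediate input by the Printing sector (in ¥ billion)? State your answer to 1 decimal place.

Technical coefficients a_ij = z_ij / X_j:
  a_11 = 112/560 = 0.20, a_21 = 168/560 = 0.30, a_31 = 196/560 = 0.35
  a_12 = 210/600 = 0.35, a_22 = 30/600 = 0.05, a_32 = 0/600 = 0.00
  a_13 = 38/760 = 0.05, a_23 = 304/760 = 0.40, a_33 = 114/760 = 0.15
I − A =
  [   0.80    -0.35    -0.05]
  [  -0.30     0.95    -0.40]
  [  -0.35     0.00     0.85]
Cofactors of I−A, C_ij = (−1)^(i+j)·(minor ij) (rows/columns in the sector order above):
  C_11 = (0.95)(0.85) − (-0.40)(0.00) = 0.8075
  C_12 = −[(-0.30)(0.85) − (-0.40)(-0.35)] = 0.3950
  C_13 = (-0.30)(0.00) − (0.95)(-0.35) = 0.3325
  C_21 = −[(-0.35)(0.85) − (-0.05)(0.00)] = 0.2975
  C_22 = (0.80)(0.85) − (-0.05)(-0.35) = 0.6625
  C_23 = −[(0.80)(0.00) − (-0.35)(-0.35)] = 0.1225
  C_31 = (-0.35)(-0.40) − (-0.05)(0.95) = 0.1875
  C_32 = −[(0.80)(-0.40) − (-0.05)(-0.30)] = 0.3350
  C_33 = (0.80)(0.95) − (-0.35)(-0.30) = 0.6550
det(I−A) = Σ_j (I−A)_1j·C_1j = (0.80)(0.8075) + (-0.35)(0.3950) + (-0.05)(0.3325) = 0.491125
adj(I−A) = Cᵀ =
  [ 0.8075   0.2975   0.1875]
  [ 0.3950   0.6625   0.3350]
  [ 0.3325   0.1225   0.6550]
(I − A)⁻¹ = adj(I−A) / det(I−A) ≈
  [   1.6442     0.6058     0.3818]
  [   0.8043     1.3489     0.6821]
  [   0.6770     0.2494     1.3337]
First solve x = (I − A)⁻¹ d = adj(I−A)·d / det(I−A); in particular x_3 = (0.3325·400 + 0.1225·360 + 0.6550·360) / 0.491125 = 412.90 / 0.491125 ≈ 840.723.
Intermediate flow from 1 to 3: z_13 = a_13 · x_3 = 0.05 × 412.90 / 0.491125 = 20.645 / 0.491125 ≈ 42.0.

z_13 = 42.0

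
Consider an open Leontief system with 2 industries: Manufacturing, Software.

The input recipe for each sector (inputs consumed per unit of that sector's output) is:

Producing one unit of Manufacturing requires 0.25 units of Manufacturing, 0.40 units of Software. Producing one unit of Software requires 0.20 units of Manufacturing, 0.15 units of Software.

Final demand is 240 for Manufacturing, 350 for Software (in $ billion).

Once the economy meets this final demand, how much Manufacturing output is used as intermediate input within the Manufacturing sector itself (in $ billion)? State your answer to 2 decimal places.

z_MM = 122.87

I − A =
  [   0.75    -0.20]
  [  -0.40     0.85]
det(I−A) = (0.75)(0.85) − (-0.20)(-0.40) = 0.5575
adj(I−A) = [[0.85, 0.20], [0.40, 0.75]]
(I − A)⁻¹ = adj(I−A) / det(I−A) ≈
  [   1.5247     0.3587]
  [   0.7175     1.3453]
First solve x = (I − A)⁻¹ d = adj(I−A)·d / det(I−A); in particular x_M = (0.85·240 + 0.20·350) / 0.5575 = 274.00 / 0.5575 ≈ 491.4798.
Intermediate flow from M to M: z_MM = a_MM · x_M = 0.25 × 274.00 / 0.5575 = 68.50 / 0.5575 ≈ 122.87.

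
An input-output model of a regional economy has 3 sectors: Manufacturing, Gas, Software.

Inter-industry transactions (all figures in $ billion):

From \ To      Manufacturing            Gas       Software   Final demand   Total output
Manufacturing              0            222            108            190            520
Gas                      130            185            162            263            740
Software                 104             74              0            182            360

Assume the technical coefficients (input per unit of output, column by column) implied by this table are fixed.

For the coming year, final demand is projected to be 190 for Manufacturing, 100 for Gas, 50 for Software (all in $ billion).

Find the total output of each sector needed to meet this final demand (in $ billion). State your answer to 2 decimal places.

Technical coefficients a_ij = z_ij / X_j:
  a_11 = 0/520 = 0.00, a_21 = 130/520 = 0.25, a_31 = 104/520 = 0.20
  a_12 = 222/740 = 0.30, a_22 = 185/740 = 0.25, a_32 = 74/740 = 0.10
  a_13 = 108/360 = 0.30, a_23 = 162/360 = 0.45, a_33 = 0/360 = 0.00
I − A =
  [   1.00    -0.30    -0.30]
  [  -0.25     0.75    -0.45]
  [  -0.20    -0.10     1.00]
Cofactors of I−A, C_ij = (−1)^(i+j)·(minor ij) (rows/columns in the sector order above):
  C_11 = (0.75)(1.00) − (-0.45)(-0.10) = 0.7050
  C_12 = −[(-0.25)(1.00) − (-0.45)(-0.20)] = 0.3400
  C_13 = (-0.25)(-0.10) − (0.75)(-0.20) = 0.1750
  C_21 = −[(-0.30)(1.00) − (-0.30)(-0.10)] = 0.3300
  C_22 = (1.00)(1.00) − (-0.30)(-0.20) = 0.9400
  C_23 = −[(1.00)(-0.10) − (-0.30)(-0.20)] = 0.1600
  C_31 = (-0.30)(-0.45) − (-0.30)(0.75) = 0.3600
  C_32 = −[(1.00)(-0.45) − (-0.30)(-0.25)] = 0.5250
  C_33 = (1.00)(0.75) − (-0.30)(-0.25) = 0.6750
det(I−A) = Σ_j (I−A)_1j·C_1j = (1.00)(0.7050) + (-0.30)(0.3400) + (-0.30)(0.1750) = 0.5505
adj(I−A) = Cᵀ =
  [ 0.7050   0.3300   0.3600]
  [ 0.3400   0.9400   0.5250]
  [ 0.1750   0.1600   0.6750]
(I − A)⁻¹ = adj(I−A) / det(I−A) ≈
  [   1.2807     0.5995     0.6540]
  [   0.6176     1.7075     0.9537]
  [   0.3179     0.2906     1.2262]
x = (I − A)⁻¹ d = adj(I−A)·d / det(I−A), with det(I−A) = 0.5505:
  x_1 = (0.7050·190 + 0.3300·100 + 0.3600·50) / 0.5505 = 184.95 / 0.5505 ≈ 335.97
  x_2 = (0.3400·190 + 0.9400·100 + 0.5250·50) / 0.5505 = 184.85 / 0.5505 ≈ 335.79
  x_3 = (0.1750·190 + 0.1600·100 + 0.6750·50) / 0.5505 = 83.00 / 0.5505 ≈ 150.77

x_1 = 335.97, x_2 = 335.79, x_3 = 150.77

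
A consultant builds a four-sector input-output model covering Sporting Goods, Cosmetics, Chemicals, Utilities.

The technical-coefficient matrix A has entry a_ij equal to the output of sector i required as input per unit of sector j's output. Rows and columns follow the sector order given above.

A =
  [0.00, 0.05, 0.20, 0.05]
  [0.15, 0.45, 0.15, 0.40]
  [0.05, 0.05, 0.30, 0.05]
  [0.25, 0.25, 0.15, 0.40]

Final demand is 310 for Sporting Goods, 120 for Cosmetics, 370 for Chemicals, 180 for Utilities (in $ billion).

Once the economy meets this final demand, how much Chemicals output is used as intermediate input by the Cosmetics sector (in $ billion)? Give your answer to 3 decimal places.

I − A =
  [   1.00    -0.05    -0.20    -0.05]
  [  -0.15     0.55    -0.15    -0.40]
  [  -0.05    -0.05     0.70    -0.05]
  [  -0.25    -0.25    -0.15     0.60]
Compute the cofactors C_ij = (−1)^(i+j)·(3×3 minor ij) of I−A; the adjugate is their transpose:
adj(I−A) = Cᵀ =
  [ 0.147500   0.038250   0.059500   0.042750]
  [ 0.141250   0.394875   0.187250   0.290625]
  [ 0.029750   0.044625   0.211750   0.049875]
  [ 0.127750   0.191625   0.155750   0.364875]
det(I−A) = Σ_j (I−A)_1j·C_1j = (1.00)(0.147500) + (-0.05)(0.141250) + (-0.20)(0.029750) + (-0.05)(0.127750) = 0.1281
(I − A)⁻¹ = adj(I−A) / det(I−A) ≈
  [   1.1514     0.2986     0.4645     0.3337]
  [   1.1027     3.0826     1.4617     2.2687]
  [   0.2322     0.3484     1.6530     0.3893]
  [   0.9973     1.4959     1.2158     2.8484]
First solve x = (I − A)⁻¹ d = adj(I−A)·d / det(I−A); in particular x_2 = (0.141250·310 + 0.394875·120 + 0.187250·370 + 0.290625·180) / 0.1281 = 212.7675 / 0.1281 ≈ 1660.94848.
Intermediate flow from 3 to 2: z_32 = a_32 · x_2 = 0.05 × 212.7675 / 0.1281 = 10.638375 / 0.1281 ≈ 83.047.

z_32 = 83.047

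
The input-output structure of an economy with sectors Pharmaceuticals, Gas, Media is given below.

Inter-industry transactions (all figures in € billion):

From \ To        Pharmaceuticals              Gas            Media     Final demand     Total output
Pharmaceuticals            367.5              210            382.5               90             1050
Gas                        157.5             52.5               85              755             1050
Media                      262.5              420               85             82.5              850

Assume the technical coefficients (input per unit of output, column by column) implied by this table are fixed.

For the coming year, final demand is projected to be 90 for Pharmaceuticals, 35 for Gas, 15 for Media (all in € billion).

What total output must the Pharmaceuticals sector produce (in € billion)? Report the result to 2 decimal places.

x_1 = 254.65

Technical coefficients a_ij = z_ij / X_j:
  a_11 = 367.5/1050 = 0.35, a_21 = 157.5/1050 = 0.15, a_31 = 262.5/1050 = 0.25
  a_12 = 210/1050 = 0.20, a_22 = 52.5/1050 = 0.05, a_32 = 420/1050 = 0.40
  a_13 = 382.5/850 = 0.45, a_23 = 85/850 = 0.10, a_33 = 85/850 = 0.10
I − A =
  [   0.65    -0.20    -0.45]
  [  -0.15     0.95    -0.10]
  [  -0.25    -0.40     0.90]
Cofactors of I−A, C_ij = (−1)^(i+j)·(minor ij) (rows/columns in the sector order above):
  C_11 = (0.95)(0.90) − (-0.10)(-0.40) = 0.8150
  C_12 = −[(-0.15)(0.90) − (-0.10)(-0.25)] = 0.1600
  C_13 = (-0.15)(-0.40) − (0.95)(-0.25) = 0.2975
  C_21 = −[(-0.20)(0.90) − (-0.45)(-0.40)] = 0.3600
  C_22 = (0.65)(0.90) − (-0.45)(-0.25) = 0.4725
  C_23 = −[(0.65)(-0.40) − (-0.20)(-0.25)] = 0.3100
  C_31 = (-0.20)(-0.10) − (-0.45)(0.95) = 0.4475
  C_32 = −[(0.65)(-0.10) − (-0.45)(-0.15)] = 0.1325
  C_33 = (0.65)(0.95) − (-0.20)(-0.15) = 0.5875
det(I−A) = Σ_j (I−A)_1j·C_1j = (0.65)(0.8150) + (-0.20)(0.1600) + (-0.45)(0.2975) = 0.363875
adj(I−A) = Cᵀ =
  [ 0.8150   0.3600   0.4475]
  [ 0.1600   0.4725   0.1325]
  [ 0.2975   0.3100   0.5875]
(I − A)⁻¹ = adj(I−A) / det(I−A) ≈
  [   2.2398     0.9894     1.2298]
  [   0.4397     1.2985     0.3641]
  [   0.8176     0.8519     1.6146]
x = (I − A)⁻¹ d = adj(I−A)·d / det(I−A), with det(I−A) = 0.363875:
  x_1 = (0.8150·90 + 0.3600·35 + 0.4475·15) / 0.363875 = 92.6625 / 0.363875 ≈ 254.65
  x_2 = (0.1600·90 + 0.4725·35 + 0.1325·15) / 0.363875 = 32.925 / 0.363875 ≈ 90.48
  x_3 = (0.2975·90 + 0.3100·35 + 0.5875·15) / 0.363875 = 46.4375 / 0.363875 ≈ 127.62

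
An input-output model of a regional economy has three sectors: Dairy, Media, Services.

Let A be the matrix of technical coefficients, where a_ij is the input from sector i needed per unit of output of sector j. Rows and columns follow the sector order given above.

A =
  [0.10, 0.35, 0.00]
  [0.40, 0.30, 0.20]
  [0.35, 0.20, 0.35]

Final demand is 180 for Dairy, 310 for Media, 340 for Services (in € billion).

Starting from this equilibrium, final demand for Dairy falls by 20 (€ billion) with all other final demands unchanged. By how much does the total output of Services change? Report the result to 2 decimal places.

Δx_3 = -25.19

I − A =
  [   0.90    -0.35     0.00]
  [  -0.40     0.70    -0.20]
  [  -0.35    -0.20     0.65]
Cofactors of I−A, C_ij = (−1)^(i+j)·(minor ij) (rows/columns in the sector order above):
  C_11 = (0.70)(0.65) − (-0.20)(-0.20) = 0.4150
  C_12 = −[(-0.40)(0.65) − (-0.20)(-0.35)] = 0.3300
  C_13 = (-0.40)(-0.20) − (0.70)(-0.35) = 0.3250
  C_21 = −[(-0.35)(0.65) − (0.00)(-0.20)] = 0.2275
  C_22 = (0.90)(0.65) − (0.00)(-0.35) = 0.5850
  C_23 = −[(0.90)(-0.20) − (-0.35)(-0.35)] = 0.3025
  C_31 = (-0.35)(-0.20) − (0.00)(0.70) = 0.0700
  C_32 = −[(0.90)(-0.20) − (0.00)(-0.40)] = 0.1800
  C_33 = (0.90)(0.70) − (-0.35)(-0.40) = 0.4900
det(I−A) = Σ_j (I−A)_1j·C_1j = (0.90)(0.4150) + (-0.35)(0.3300) + (0.00)(0.3250) = 0.2580
adj(I−A) = Cᵀ =
  [ 0.4150   0.2275   0.0700]
  [ 0.3300   0.5850   0.1800]
  [ 0.3250   0.3025   0.4900]
(I − A)⁻¹ = adj(I−A) / det(I−A) ≈
  [   1.6085     0.8818     0.2713]
  [   1.2791     2.2674     0.6977]
  [   1.2597     1.1725     1.8992]
Δx = (I − A)⁻¹ Δd with Δd having -20 in the Dairy component and 0 elsewhere.
So Δx_3 = L_31 · (-20), where L_31 = adj(I−A)_31 / det(I−A) = 0.3250 / 0.2580.
Δx_3 = 0.3250 × (-20) / 0.2580 = -6.50 / 0.2580 ≈ -25.19.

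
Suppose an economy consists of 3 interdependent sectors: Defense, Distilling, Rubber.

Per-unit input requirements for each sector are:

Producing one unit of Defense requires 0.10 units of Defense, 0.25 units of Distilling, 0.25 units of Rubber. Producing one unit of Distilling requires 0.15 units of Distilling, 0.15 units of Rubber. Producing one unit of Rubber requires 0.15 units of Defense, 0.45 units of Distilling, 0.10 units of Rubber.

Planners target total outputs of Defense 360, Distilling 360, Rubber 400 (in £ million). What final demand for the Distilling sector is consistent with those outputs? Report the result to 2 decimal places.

d_2 = 36.00

I − A =
  [   0.90     0.00    -0.15]
  [  -0.25     0.85    -0.45]
  [  -0.25    -0.15     0.90]
d = (I − A) x:
  d_1 = (+0.90)·360 + (+0.00)·360 + (-0.15)·400 = 264.00
  d_2 = (-0.25)·360 + (+0.85)·360 + (-0.45)·400 = 36.00
  d_3 = (-0.25)·360 + (-0.15)·360 + (+0.90)·400 = 216.00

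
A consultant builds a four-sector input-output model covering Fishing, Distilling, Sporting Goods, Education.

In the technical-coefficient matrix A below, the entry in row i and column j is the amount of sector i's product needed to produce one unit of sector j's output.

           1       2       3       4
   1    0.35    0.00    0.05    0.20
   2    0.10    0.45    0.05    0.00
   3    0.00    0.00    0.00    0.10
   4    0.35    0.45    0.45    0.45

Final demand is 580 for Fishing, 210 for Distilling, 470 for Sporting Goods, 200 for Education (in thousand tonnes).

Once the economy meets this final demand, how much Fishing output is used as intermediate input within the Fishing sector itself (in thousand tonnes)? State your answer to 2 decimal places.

z_11 = 628.67

I − A =
  [   0.65     0.00    -0.05    -0.20]
  [  -0.10     0.55    -0.05     0.00]
  [   0.00     0.00     1.00    -0.10]
  [  -0.35    -0.45    -0.45     0.55]
Compute the cofactors C_ij = (−1)^(i+j)·(3×3 minor ij) of I−A; the adjugate is their transpose:
adj(I−A) = Cᵀ =
  [ 0.275500   0.092250   0.069125   0.112750]
  [ 0.052250   0.256500   0.026125   0.023750]
  [ 0.023750   0.029250   0.149125   0.035750]
  [ 0.237500   0.292500   0.187375   0.357500]
det(I−A) = Σ_j (I−A)_1j·C_1j = (0.65)(0.275500) + (0.00)(0.052250) + (-0.05)(0.023750) + (-0.20)(0.237500) = 0.1303875
(I − A)⁻¹ = adj(I−A) / det(I−A) ≈
  [   2.1129     0.7075     0.5302     0.8647]
  [   0.4007     1.9672     0.2004     0.1821]
  [   0.1821     0.2243     1.1437     0.2742]
  [   1.8215     2.2433     1.4371     2.7418]
First solve x = (I − A)⁻¹ d = adj(I−A)·d / det(I−A); in particular x_1 = (0.275500·580 + 0.092250·210 + 0.069125·470 + 0.112750·200) / 0.1303875 = 234.20125 / 0.1303875 ≈ 1796.1940.
Intermediate flow from 1 to 1: z_11 = a_11 · x_1 = 0.35 × 234.20125 / 0.1303875 = 81.9704375 / 0.1303875 ≈ 628.67.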